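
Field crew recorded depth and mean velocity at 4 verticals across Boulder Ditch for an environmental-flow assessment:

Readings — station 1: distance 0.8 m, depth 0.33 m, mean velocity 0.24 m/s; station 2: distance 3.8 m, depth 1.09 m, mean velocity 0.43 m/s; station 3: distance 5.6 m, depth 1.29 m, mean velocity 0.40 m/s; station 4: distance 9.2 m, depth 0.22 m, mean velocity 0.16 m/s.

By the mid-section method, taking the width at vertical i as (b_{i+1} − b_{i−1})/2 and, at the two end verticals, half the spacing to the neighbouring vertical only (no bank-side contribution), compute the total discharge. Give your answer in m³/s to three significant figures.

2.70 m³/s

w_1 = (3.8 − 0.8)/2 = 1.5 m; q_1 = 0.24 × 0.33 × 1.5 = 0.1188 m³/s
w_2 = (5.6 − 0.8)/2 = 2.4 m; q_2 = 0.43 × 1.09 × 2.4 = 1.125 m³/s
w_3 = (9.2 − 3.8)/2 = 2.7 m; q_3 = 0.40 × 1.29 × 2.7 = 1.393 m³/s
w_4 = (9.2 − 5.6)/2 = 1.8 m; q_4 = 0.16 × 0.22 × 1.8 = 0.06336 m³/s
Q = Σ qᵢ = 2.700 m³/s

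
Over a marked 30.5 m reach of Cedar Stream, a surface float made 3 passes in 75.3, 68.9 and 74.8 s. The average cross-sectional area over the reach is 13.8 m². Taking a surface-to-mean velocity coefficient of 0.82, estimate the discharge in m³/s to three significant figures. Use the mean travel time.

t̄ = (75.3 + 68.9 + 74.8) / 3 = 73 s
v_surface = L / t̄ = 30.5 / 73 = 0.4178 m/s
v_mean = 0.82 × 0.4178 = 0.3426 m/s
Q = A × v_mean = 13.8 × 0.3426 = 4.728 m³/s

4.73 m³/s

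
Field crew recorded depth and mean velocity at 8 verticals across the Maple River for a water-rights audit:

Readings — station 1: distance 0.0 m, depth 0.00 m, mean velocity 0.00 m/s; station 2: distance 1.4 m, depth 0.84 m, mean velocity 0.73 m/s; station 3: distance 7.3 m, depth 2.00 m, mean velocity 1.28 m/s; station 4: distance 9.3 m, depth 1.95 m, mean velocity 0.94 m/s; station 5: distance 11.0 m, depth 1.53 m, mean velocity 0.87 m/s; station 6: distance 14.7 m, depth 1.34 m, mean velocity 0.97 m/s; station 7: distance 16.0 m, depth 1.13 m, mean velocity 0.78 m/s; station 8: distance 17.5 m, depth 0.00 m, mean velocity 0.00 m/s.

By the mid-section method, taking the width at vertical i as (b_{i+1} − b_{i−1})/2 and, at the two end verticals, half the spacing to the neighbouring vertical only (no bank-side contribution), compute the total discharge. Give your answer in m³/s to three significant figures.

23.8 m³/s

w_2 = (7.3 − 0.0)/2 = 3.65 m; q_2 = 0.73 × 0.84 × 3.65 = 2.238 m³/s
w_3 = (9.3 − 1.4)/2 = 3.95 m; q_3 = 1.28 × 2.00 × 3.95 = 10.11 m³/s
w_4 = (11.0 − 7.3)/2 = 1.85 m; q_4 = 0.94 × 1.95 × 1.85 = 3.391 m³/s
w_5 = (14.7 − 9.3)/2 = 2.7 m; q_5 = 0.87 × 1.53 × 2.7 = 3.594 m³/s
w_6 = (16.0 − 11.0)/2 = 2.5 m; q_6 = 0.97 × 1.34 × 2.5 = 3.250 m³/s
w_7 = (17.5 − 14.7)/2 = 1.4 m; q_7 = 0.78 × 1.13 × 1.4 = 1.234 m³/s
Stations 1, 8 contribute zero (depth or velocity is 0).
Q = Σ qᵢ = 23.82 m³/s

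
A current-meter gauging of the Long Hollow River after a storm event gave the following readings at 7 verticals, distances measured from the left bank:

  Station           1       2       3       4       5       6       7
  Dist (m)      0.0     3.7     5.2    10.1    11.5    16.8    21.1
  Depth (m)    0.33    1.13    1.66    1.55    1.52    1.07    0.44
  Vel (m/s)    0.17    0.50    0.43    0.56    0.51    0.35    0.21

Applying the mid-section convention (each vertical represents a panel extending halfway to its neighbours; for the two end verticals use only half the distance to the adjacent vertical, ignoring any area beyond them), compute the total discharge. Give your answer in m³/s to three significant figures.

11.2 m³/s

w_1 = (3.7 − 0.0)/2 = 1.85 m; q_1 = 0.17 × 0.33 × 1.85 = 0.1038 m³/s
w_2 = (5.2 − 0.0)/2 = 2.6 m; q_2 = 0.50 × 1.13 × 2.6 = 1.469 m³/s
w_3 = (10.1 − 3.7)/2 = 3.2 m; q_3 = 0.43 × 1.66 × 3.2 = 2.284 m³/s
w_4 = (11.5 − 5.2)/2 = 3.15 m; q_4 = 0.56 × 1.55 × 3.15 = 2.734 m³/s
w_5 = (16.8 − 10.1)/2 = 3.35 m; q_5 = 0.51 × 1.52 × 3.35 = 2.597 m³/s
w_6 = (21.1 − 11.5)/2 = 4.8 m; q_6 = 0.35 × 1.07 × 4.8 = 1.798 m³/s
w_7 = (21.1 − 16.8)/2 = 2.15 m; q_7 = 0.21 × 0.44 × 2.15 = 0.1987 m³/s
Q = Σ qᵢ = 11.18 m³/s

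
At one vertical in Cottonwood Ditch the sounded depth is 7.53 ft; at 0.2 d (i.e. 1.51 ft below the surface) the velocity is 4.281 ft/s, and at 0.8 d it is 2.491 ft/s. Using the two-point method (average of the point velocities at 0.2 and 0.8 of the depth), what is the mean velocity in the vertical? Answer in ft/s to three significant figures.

3.39 ft/s

v̄ = (4.281 + 2.491) / 2 = 3.386 ft/s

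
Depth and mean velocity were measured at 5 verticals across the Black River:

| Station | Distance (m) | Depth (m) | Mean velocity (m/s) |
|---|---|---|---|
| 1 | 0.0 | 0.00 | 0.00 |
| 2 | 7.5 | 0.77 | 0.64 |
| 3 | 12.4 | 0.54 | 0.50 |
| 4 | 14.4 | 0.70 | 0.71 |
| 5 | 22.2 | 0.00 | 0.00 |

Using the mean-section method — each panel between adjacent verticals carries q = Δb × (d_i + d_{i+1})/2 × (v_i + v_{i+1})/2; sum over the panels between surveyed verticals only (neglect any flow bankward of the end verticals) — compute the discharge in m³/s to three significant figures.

Panel 1-2: Δb = 7.5 m, d̄ = (0.00+0.77)/2 = 0.385, v̄ = (0.00+0.64)/2 = 0.32 → q = 7.5×0.385×0.32 = 0.9240 m³/s
Panel 2-3: Δb = 4.9 m, d̄ = (0.77+0.54)/2 = 0.655, v̄ = (0.64+0.50)/2 = 0.57 → q = 4.9×0.655×0.57 = 1.829 m³/s
Panel 3-4: Δb = 2 m, d̄ = (0.54+0.70)/2 = 0.62, v̄ = (0.50+0.71)/2 = 0.605 → q = 2×0.62×0.605 = 0.7502 m³/s
Panel 4-5: Δb = 7.8 m, d̄ = (0.70+0.00)/2 = 0.35, v̄ = (0.71+0.00)/2 = 0.355 → q = 7.8×0.35×0.355 = 0.9692 m³/s
Q = Σ q = 4.473 m³/s

4.47 m³/s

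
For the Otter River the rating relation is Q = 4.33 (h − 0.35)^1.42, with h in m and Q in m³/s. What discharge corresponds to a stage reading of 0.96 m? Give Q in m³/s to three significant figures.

Q = 4.33 × (0.96 − 0.35)^1.42 = 4.33 × 0.61^1.42 = 2.146 m³/s

2.15 m³/s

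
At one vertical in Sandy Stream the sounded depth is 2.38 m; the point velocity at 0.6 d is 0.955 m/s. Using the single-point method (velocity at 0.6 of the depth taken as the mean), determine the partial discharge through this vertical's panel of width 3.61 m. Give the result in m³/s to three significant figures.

8.21 m³/s

v̄ = v₀.₆ = 0.955 m/s
q = v̄ × d × w = 0.9550 × 2.38 × 3.61 = 8.205 m³/s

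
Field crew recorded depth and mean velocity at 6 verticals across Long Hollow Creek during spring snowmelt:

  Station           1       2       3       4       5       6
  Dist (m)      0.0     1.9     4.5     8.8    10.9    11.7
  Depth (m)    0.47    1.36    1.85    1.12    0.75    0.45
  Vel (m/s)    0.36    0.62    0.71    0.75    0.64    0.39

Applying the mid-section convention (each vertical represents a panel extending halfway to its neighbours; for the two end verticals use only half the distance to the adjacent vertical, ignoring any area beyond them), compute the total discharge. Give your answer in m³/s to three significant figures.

w_1 = (1.9 − 0.0)/2 = 0.95 m; q_1 = 0.36 × 0.47 × 0.95 = 0.1607 m³/s
w_2 = (4.5 − 0.0)/2 = 2.25 m; q_2 = 0.62 × 1.36 × 2.25 = 1.897 m³/s
w_3 = (8.8 − 1.9)/2 = 3.45 m; q_3 = 0.71 × 1.85 × 3.45 = 4.532 m³/s
w_4 = (10.9 − 4.5)/2 = 3.2 m; q_4 = 0.75 × 1.12 × 3.2 = 2.688 m³/s
w_5 = (11.7 − 8.8)/2 = 1.45 m; q_5 = 0.64 × 0.75 × 1.45 = 0.6960 m³/s
w_6 = (11.7 − 10.9)/2 = 0.4 m; q_6 = 0.39 × 0.45 × 0.4 = 0.07020 m³/s
Q = Σ qᵢ = 10.04 m³/s

10.0 m³/s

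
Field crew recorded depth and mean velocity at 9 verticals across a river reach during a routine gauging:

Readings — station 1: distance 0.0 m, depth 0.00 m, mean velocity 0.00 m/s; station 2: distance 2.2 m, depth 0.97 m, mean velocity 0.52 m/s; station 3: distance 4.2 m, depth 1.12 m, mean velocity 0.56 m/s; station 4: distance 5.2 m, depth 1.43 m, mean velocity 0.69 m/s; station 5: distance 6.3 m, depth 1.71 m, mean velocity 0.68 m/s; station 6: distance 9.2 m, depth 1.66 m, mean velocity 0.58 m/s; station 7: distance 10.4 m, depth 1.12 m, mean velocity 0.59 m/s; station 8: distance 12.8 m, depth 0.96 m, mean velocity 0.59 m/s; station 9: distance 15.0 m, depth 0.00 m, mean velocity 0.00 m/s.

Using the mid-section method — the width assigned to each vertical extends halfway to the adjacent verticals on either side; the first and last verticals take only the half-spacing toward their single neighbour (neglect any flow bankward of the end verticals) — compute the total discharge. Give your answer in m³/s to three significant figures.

9.83 m³/s

w_2 = (4.2 − 0.0)/2 = 2.1 m; q_2 = 0.52 × 0.97 × 2.1 = 1.059 m³/s
w_3 = (5.2 − 2.2)/2 = 1.5 m; q_3 = 0.56 × 1.12 × 1.5 = 0.9408 m³/s
w_4 = (6.3 − 4.2)/2 = 1.05 m; q_4 = 0.69 × 1.43 × 1.05 = 1.036 m³/s
w_5 = (9.2 − 5.2)/2 = 2 m; q_5 = 0.68 × 1.71 × 2 = 2.326 m³/s
w_6 = (10.4 − 6.3)/2 = 2.05 m; q_6 = 0.58 × 1.66 × 2.05 = 1.974 m³/s
w_7 = (12.8 − 9.2)/2 = 1.8 m; q_7 = 0.59 × 1.12 × 1.8 = 1.189 m³/s
w_8 = (15.0 − 10.4)/2 = 2.3 m; q_8 = 0.59 × 0.96 × 2.3 = 1.303 m³/s
Stations 1, 9 contribute zero (depth or velocity is 0).
Q = Σ qᵢ = 9.828 m³/s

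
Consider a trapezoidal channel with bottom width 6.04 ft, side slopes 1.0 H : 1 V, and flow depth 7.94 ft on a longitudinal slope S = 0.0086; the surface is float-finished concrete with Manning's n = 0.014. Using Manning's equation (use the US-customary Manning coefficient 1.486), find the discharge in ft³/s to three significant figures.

2700 ft³/s

A = (b + z·y)·y = (6.04 + 1.0×7.94)×7.94 = 111.0 ft²
P = b + 2y√(1+z²) = 6.04 + 2×7.94×√(1+1.0²) = 28.50 ft
R = A/P = 111.0/28.50 = 3.895 ft
Q = (1.486/n)·A·R^(2/3)·S^(1/2) = (1.486/0.014) × 111.0 × 3.895^(2/3) × 0.0086^(1/2) = 2705 ft³/s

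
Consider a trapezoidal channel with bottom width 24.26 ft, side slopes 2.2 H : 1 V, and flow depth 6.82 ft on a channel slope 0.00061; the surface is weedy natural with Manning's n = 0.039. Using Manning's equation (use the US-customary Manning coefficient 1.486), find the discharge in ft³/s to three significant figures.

705 ft³/s

A = (b + z·y)·y = (24.26 + 2.2×6.82)×6.82 = 267.8 ft²
P = b + 2y√(1+z²) = 24.26 + 2×6.82×√(1+2.2²) = 57.22 ft
R = A/P = 267.8/57.22 = 4.680 ft
Q = (1.486/n)·A·R^(2/3)·S^(1/2) = (1.486/0.039) × 267.8 × 4.680^(2/3) × 0.00061^(1/2) = 705.0 ft³/s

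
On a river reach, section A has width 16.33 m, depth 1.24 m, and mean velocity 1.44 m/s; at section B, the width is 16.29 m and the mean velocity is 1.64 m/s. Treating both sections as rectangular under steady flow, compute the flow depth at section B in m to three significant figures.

Q = A₁V₁ = (16.33×1.24) × 1.44 = 29.16 m³/s
d₂ = Q/(b₂ V₂) = 29.16/(16.29×1.64) = 1.091 m

1.09 m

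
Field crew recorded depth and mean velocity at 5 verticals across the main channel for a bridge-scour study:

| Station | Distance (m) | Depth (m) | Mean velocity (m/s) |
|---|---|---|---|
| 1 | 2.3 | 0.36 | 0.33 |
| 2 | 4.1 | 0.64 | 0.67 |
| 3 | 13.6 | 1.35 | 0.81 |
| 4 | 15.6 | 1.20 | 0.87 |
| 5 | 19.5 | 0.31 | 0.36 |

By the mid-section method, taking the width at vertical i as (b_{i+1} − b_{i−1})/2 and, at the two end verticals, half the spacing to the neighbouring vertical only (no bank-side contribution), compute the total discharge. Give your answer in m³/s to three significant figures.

12.1 m³/s

w_1 = (4.1 − 2.3)/2 = 0.9 m; q_1 = 0.33 × 0.36 × 0.9 = 0.1069 m³/s
w_2 = (13.6 − 2.3)/2 = 5.65 m; q_2 = 0.67 × 0.64 × 5.65 = 2.423 m³/s
w_3 = (15.6 − 4.1)/2 = 5.75 m; q_3 = 0.81 × 1.35 × 5.75 = 6.288 m³/s
w_4 = (19.5 − 13.6)/2 = 2.95 m; q_4 = 0.87 × 1.20 × 2.95 = 3.080 m³/s
w_5 = (19.5 − 15.6)/2 = 1.95 m; q_5 = 0.36 × 0.31 × 1.95 = 0.2176 m³/s
Q = Σ qᵢ = 12.11 m³/s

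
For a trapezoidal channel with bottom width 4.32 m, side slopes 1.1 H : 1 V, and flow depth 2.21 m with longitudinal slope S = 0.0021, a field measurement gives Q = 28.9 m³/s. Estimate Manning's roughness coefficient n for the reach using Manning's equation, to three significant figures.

A = (b + z·y)·y = (4.32 + 1.1×2.21)×2.21 = 14.92 m²
P = b + 2y√(1+z²) = 4.32 + 2×2.21×√(1+1.1²) = 10.89 m
R = A/P = 14.92/10.89 = 1.370 m
n = (1/Q)·A·R^(2/3)·S^(1/2) = (1/28.9) × 14.92 × 1.233 × 0.04583 = 0.02918

0.0292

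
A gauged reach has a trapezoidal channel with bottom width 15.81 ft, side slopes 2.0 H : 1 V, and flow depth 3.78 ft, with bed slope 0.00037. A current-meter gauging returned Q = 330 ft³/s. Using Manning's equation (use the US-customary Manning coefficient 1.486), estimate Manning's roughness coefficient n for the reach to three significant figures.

0.0148

A = (b + z·y)·y = (15.81 + 2.0×3.78)×3.78 = 88.34 ft²
P = b + 2y√(1+z²) = 15.81 + 2×3.78×√(1+2.0²) = 32.71 ft
R = A/P = 88.34/32.71 = 2.700 ft
n = (1.486/Q)·A·R^(2/3)·S^(1/2) = (1.486/330) × 88.34 × 1.939 × 0.01924 = 0.01484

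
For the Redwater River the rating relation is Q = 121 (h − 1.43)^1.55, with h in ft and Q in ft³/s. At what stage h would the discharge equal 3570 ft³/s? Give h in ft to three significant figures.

10.3 ft

h − h₀ = (Q/C)^(1/b) = (3570/121)^(1/1.55) = 8.878 ft
h = 1.43 + 8.878 = 10.31 ft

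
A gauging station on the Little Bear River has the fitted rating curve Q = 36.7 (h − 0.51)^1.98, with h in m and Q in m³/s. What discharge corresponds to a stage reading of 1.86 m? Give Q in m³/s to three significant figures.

Q = 36.7 × (1.86 − 0.51)^1.98 = 36.7 × 1.35^1.98 = 66.49 m³/s

66.5 m³/s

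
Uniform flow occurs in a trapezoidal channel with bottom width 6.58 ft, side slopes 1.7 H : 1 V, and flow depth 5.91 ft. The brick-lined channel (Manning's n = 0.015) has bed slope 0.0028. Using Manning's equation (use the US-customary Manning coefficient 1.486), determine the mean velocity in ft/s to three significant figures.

A = (b + z·y)·y = (6.58 + 1.7×5.91)×5.91 = 98.27 ft²
P = b + 2y√(1+z²) = 6.58 + 2×5.91×√(1+1.7²) = 29.89 ft
R = A/P = 98.27/29.89 = 3.287 ft
Q = (1.486/n)·A·R^(2/3)·S^(1/2) = (1.486/0.015) × 98.27 × 3.287^(2/3) × 0.0028^(1/2) = 1139 ft³/s
V = Q/A = 1139/98.27 = 11.59 ft/s

11.6 ft/s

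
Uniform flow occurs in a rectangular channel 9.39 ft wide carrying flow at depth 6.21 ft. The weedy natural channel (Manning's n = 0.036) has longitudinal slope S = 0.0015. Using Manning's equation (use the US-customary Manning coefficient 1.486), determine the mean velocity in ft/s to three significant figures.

A = b·y = 9.39 × 6.21 = 58.31 ft²
P = b + 2y = 9.39 + 2×6.21 = 21.81 ft
R = A/P = 58.31/21.81 = 2.674 ft
Q = (1.486/n)·A·R^(2/3)·S^(1/2) = (1.486/0.036) × 58.31 × 2.674^(2/3) × 0.0015^(1/2) = 179.6 ft³/s
V = Q/A = 179.6/58.31 = 3.080 ft/s

3.08 ft/s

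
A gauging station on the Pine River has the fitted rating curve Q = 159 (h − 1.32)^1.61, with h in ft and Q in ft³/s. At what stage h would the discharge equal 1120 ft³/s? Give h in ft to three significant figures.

4.68 ft

h − h₀ = (Q/C)^(1/b) = (1120/159)^(1/1.61) = 3.362 ft
h = 1.32 + 3.362 = 4.682 ft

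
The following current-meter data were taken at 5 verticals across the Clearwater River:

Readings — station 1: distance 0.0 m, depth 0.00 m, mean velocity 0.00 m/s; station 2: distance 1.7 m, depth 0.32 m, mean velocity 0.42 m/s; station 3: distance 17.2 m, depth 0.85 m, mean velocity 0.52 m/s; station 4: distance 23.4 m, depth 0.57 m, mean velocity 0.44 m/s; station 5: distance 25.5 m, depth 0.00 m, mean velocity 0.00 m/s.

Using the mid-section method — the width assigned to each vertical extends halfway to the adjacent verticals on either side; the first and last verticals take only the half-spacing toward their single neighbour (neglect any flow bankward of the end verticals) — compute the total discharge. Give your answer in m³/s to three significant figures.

w_2 = (17.2 − 0.0)/2 = 8.6 m; q_2 = 0.42 × 0.32 × 8.6 = 1.156 m³/s
w_3 = (23.4 − 1.7)/2 = 10.85 m; q_3 = 0.52 × 0.85 × 10.85 = 4.796 m³/s
w_4 = (25.5 − 17.2)/2 = 4.15 m; q_4 = 0.44 × 0.57 × 4.15 = 1.041 m³/s
Stations 1, 5 contribute zero (depth or velocity is 0).
Q = Σ qᵢ = 6.992 m³/s

6.99 m³/s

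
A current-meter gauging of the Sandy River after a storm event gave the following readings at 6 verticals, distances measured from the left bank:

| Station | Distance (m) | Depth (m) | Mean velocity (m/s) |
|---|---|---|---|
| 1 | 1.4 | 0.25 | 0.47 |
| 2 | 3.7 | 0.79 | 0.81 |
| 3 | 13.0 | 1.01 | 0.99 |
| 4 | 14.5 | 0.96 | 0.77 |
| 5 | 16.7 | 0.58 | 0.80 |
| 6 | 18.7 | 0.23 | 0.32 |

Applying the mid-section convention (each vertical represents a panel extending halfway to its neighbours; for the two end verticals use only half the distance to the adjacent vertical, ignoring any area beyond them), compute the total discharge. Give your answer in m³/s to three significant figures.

11.7 m³/s

w_1 = (3.7 − 1.4)/2 = 1.15 m; q_1 = 0.47 × 0.25 × 1.15 = 0.1351 m³/s
w_2 = (13.0 − 1.4)/2 = 5.8 m; q_2 = 0.81 × 0.79 × 5.8 = 3.711 m³/s
w_3 = (14.5 − 3.7)/2 = 5.4 m; q_3 = 0.99 × 1.01 × 5.4 = 5.399 m³/s
w_4 = (16.7 − 13.0)/2 = 1.85 m; q_4 = 0.77 × 0.96 × 1.85 = 1.368 m³/s
w_5 = (18.7 − 14.5)/2 = 2.1 m; q_5 = 0.80 × 0.58 × 2.1 = 0.9744 m³/s
w_6 = (18.7 − 16.7)/2 = 1 m; q_6 = 0.32 × 0.23 × 1 = 0.07360 m³/s
Q = Σ qᵢ = 11.66 m³/s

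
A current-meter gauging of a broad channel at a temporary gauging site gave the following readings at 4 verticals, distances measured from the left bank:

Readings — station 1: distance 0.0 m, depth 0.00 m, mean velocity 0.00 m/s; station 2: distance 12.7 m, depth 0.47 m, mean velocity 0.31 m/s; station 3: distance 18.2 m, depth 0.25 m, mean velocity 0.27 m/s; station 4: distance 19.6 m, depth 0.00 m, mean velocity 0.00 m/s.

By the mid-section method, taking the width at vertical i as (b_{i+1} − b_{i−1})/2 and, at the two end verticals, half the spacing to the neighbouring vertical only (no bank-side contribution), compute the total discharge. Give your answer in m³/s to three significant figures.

w_2 = (18.2 − 0.0)/2 = 9.1 m; q_2 = 0.31 × 0.47 × 9.1 = 1.326 m³/s
w_3 = (19.6 − 12.7)/2 = 3.45 m; q_3 = 0.27 × 0.25 × 3.45 = 0.2329 m³/s
Stations 1, 4 contribute zero (depth or velocity is 0).
Q = Σ qᵢ = 1.559 m³/s

1.56 m³/s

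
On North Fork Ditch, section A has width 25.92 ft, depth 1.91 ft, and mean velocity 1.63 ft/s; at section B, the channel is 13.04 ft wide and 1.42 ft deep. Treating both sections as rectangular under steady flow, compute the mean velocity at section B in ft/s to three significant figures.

4.36 ft/s

Q = A₁V₁ = (25.92×1.91) × 1.63 = 80.70 ft³/s
A₂ = 13.04 × 1.42 = 18.52 ft²
V₂ = Q/A₂ = 80.70/18.52 = 4.358 ft/s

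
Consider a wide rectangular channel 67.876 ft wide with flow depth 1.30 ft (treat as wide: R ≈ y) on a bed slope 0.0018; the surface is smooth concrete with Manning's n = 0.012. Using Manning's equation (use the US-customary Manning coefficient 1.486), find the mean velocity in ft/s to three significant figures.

6.26 ft/s

A = b·y = 67.876 × 1.30 = 88.24 ft²
Wide channel: R ≈ y = 1.30 ft
Q = (1.486/n)·A·R^(2/3)·S^(1/2) = (1.486/0.012) × 88.24 × 1.300^(2/3) × 0.0018^(1/2) = 552.2 ft³/s
V = Q/A = 552.2/88.24 = 6.258 ft/s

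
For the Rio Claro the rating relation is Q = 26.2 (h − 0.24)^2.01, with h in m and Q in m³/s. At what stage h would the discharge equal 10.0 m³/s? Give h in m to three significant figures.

h − h₀ = (Q/C)^(1/b) = (10.0/26.2)^(1/2.01) = 0.6193 m
h = 0.24 + 0.6193 = 0.8593 m

0.859 m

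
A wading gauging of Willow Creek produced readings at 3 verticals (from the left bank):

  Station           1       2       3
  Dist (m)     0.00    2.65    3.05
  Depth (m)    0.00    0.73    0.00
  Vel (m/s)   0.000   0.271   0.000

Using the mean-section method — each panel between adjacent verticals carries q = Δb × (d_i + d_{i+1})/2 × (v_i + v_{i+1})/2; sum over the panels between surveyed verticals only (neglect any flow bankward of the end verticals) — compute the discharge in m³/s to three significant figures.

Panel 1-2: Δb = 2.65 m, d̄ = (0.00+0.73)/2 = 0.365, v̄ = (0.000+0.271)/2 = 0.1355 → q = 2.65×0.365×0.1355 = 0.1311 m³/s
Panel 2-3: Δb = 0.4 m, d̄ = (0.73+0.00)/2 = 0.365, v̄ = (0.271+0.000)/2 = 0.1355 → q = 0.4×0.365×0.1355 = 0.01978 m³/s
Q = Σ q = 0.1508 m³/s

0.151 m³/s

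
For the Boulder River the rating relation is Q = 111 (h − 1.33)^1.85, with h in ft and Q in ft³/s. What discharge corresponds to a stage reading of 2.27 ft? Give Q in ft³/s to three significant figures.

99.0 ft³/s

Q = 111 × (2.27 − 1.33)^1.85 = 111 × 0.94^1.85 = 98.99 ft³/s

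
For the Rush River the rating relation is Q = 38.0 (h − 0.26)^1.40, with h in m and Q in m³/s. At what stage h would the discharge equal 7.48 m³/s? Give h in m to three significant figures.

h − h₀ = (Q/C)^(1/b) = (7.48/38.0)^(1/1.40) = 0.3132 m
h = 0.26 + 0.3132 = 0.5732 m

0.573 m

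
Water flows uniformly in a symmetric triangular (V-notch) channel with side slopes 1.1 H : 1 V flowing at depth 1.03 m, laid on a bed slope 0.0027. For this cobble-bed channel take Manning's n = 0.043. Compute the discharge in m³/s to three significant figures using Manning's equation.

0.741 m³/s

A = z·y² = 1.1×1.03² = 1.167 m²
P = 2y√(1+z²) = 2×1.03×√(1+1.1²) = 3.062 m
R = A/P = 1.167/3.062 = 0.3811 m
Q = (1/n)·A·R^(2/3)·S^(1/2) = (1/0.043) × 1.167 × 0.3811^(2/3) × 0.0027^(1/2) = 0.7412 m³/s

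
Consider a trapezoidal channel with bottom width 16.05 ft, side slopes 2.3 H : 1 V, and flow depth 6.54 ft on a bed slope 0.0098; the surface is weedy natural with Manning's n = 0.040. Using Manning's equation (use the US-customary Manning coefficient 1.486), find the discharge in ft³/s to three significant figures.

1930 ft³/s

A = (b + z·y)·y = (16.05 + 2.3×6.54)×6.54 = 203.3 ft²
P = b + 2y√(1+z²) = 16.05 + 2×6.54×√(1+2.3²) = 48.85 ft
R = A/P = 203.3/48.85 = 4.162 ft
Q = (1.486/n)·A·R^(2/3)·S^(1/2) = (1.486/0.040) × 203.3 × 4.162^(2/3) × 0.0098^(1/2) = 1935 ft³/s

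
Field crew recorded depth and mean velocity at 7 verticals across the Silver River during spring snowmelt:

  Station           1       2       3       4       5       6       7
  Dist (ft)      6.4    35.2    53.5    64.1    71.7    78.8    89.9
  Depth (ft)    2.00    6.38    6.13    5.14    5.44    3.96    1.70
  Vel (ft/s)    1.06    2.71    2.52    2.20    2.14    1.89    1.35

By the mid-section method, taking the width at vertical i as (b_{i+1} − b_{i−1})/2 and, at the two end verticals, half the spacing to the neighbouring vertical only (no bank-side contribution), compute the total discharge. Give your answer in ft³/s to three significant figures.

w_1 = (35.2 − 6.4)/2 = 14.4 ft; q_1 = 1.06 × 2.00 × 14.4 = 30.53 ft³/s
w_2 = (53.5 − 6.4)/2 = 23.55 ft; q_2 = 2.71 × 6.38 × 23.55 = 407.2 ft³/s
w_3 = (64.1 − 35.2)/2 = 14.45 ft; q_3 = 2.52 × 6.13 × 14.45 = 223.2 ft³/s
w_4 = (71.7 − 53.5)/2 = 9.1 ft; q_4 = 2.20 × 5.14 × 9.1 = 102.9 ft³/s
w_5 = (78.8 − 64.1)/2 = 7.35 ft; q_5 = 2.14 × 5.44 × 7.35 = 85.57 ft³/s
w_6 = (89.9 − 71.7)/2 = 9.1 ft; q_6 = 1.89 × 3.96 × 9.1 = 68.11 ft³/s
w_7 = (89.9 − 78.8)/2 = 5.55 ft; q_7 = 1.35 × 1.70 × 5.55 = 12.74 ft³/s
Q = Σ qᵢ = 930.2 ft³/s

930 ft³/s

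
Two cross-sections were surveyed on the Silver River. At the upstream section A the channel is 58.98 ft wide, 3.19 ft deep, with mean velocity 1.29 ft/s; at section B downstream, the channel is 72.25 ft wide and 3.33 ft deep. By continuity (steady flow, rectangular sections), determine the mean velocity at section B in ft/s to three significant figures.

Q = A₁V₁ = (58.98×3.19) × 1.29 = 242.7 ft³/s
A₂ = 72.25 × 3.33 = 240.6 ft²
V₂ = Q/A₂ = 242.7/240.6 = 1.009 ft/s

1.01 ft/s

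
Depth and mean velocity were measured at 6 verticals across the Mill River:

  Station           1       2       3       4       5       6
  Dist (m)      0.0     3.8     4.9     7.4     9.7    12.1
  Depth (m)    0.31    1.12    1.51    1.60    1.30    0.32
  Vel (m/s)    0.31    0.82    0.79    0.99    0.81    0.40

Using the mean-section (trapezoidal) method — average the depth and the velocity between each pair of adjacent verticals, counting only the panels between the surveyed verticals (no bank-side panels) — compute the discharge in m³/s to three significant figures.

Panel 1-2: Δb = 3.8 m, d̄ = (0.31+1.12)/2 = 0.715, v̄ = (0.31+0.82)/2 = 0.565 → q = 3.8×0.715×0.565 = 1.535 m³/s
Panel 2-3: Δb = 1.1 m, d̄ = (1.12+1.51)/2 = 1.315, v̄ = (0.82+0.79)/2 = 0.805 → q = 1.1×1.315×0.805 = 1.164 m³/s
Panel 3-4: Δb = 2.5 m, d̄ = (1.51+1.60)/2 = 1.555, v̄ = (0.79+0.99)/2 = 0.89 → q = 2.5×1.555×0.89 = 3.460 m³/s
Panel 4-5: Δb = 2.3 m, d̄ = (1.60+1.30)/2 = 1.45, v̄ = (0.99+0.81)/2 = 0.9 → q = 2.3×1.45×0.9 = 3.002 m³/s
Panel 5-6: Δb = 2.4 m, d̄ = (1.30+0.32)/2 = 0.81, v̄ = (0.81+0.40)/2 = 0.605 → q = 2.4×0.81×0.605 = 1.176 m³/s
Q = Σ q = 10.34 m³/s

10.3 m³/s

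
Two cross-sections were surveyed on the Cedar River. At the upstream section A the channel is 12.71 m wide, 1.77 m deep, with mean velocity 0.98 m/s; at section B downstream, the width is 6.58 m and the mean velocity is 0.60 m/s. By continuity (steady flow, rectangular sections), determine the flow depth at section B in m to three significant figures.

Q = A₁V₁ = (12.71×1.77) × 0.98 = 22.05 m³/s
d₂ = Q/(b₂ V₂) = 22.05/(6.58×0.60) = 5.584 m

5.58 m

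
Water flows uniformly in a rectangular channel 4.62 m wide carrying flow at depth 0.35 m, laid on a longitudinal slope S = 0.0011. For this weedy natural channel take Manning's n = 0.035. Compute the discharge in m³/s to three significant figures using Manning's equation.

A = b·y = 4.62 × 0.35 = 1.617 m²
P = b + 2y = 4.62 + 2×0.35 = 5.320 m
R = A/P = 1.617/5.320 = 0.3039 m
Q = (1/n)·A·R^(2/3)·S^(1/2) = (1/0.035) × 1.617 × 0.3039^(2/3) × 0.0011^(1/2) = 0.6927 m³/s

0.693 m³/s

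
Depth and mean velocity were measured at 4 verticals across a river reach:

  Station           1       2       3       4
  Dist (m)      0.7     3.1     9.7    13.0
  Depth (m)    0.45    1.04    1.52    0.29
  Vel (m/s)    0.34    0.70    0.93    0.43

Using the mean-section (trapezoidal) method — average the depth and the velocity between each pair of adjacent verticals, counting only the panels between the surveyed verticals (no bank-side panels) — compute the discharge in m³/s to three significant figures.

Panel 1-2: Δb = 2.4 m, d̄ = (0.45+1.04)/2 = 0.745, v̄ = (0.34+0.70)/2 = 0.52 → q = 2.4×0.745×0.52 = 0.9298 m³/s
Panel 2-3: Δb = 6.6 m, d̄ = (1.04+1.52)/2 = 1.28, v̄ = (0.70+0.93)/2 = 0.815 → q = 6.6×1.28×0.815 = 6.885 m³/s
Panel 3-4: Δb = 3.3 m, d̄ = (1.52+0.29)/2 = 0.905, v̄ = (0.93+0.43)/2 = 0.68 → q = 3.3×0.905×0.68 = 2.031 m³/s
Q = Σ q = 9.846 m³/s

9.85 m³/s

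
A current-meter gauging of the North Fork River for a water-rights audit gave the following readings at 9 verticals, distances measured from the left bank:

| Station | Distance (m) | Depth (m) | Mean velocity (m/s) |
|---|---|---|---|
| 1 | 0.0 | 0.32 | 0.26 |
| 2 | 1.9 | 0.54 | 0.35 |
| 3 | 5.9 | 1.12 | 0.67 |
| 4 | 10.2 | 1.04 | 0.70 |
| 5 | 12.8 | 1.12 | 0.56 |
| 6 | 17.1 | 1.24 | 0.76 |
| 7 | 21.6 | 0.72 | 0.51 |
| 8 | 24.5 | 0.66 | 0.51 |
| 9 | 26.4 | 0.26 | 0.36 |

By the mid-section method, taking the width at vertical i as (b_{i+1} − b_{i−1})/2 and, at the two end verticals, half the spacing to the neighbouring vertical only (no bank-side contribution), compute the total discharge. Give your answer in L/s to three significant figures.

w_1 = (1.9 − 0.0)/2 = 0.95 m; q_1 = 0.26 × 0.32 × 0.95 = 0.07904 m³/s
w_2 = (5.9 − 0.0)/2 = 2.95 m; q_2 = 0.35 × 0.54 × 2.95 = 0.5576 m³/s
w_3 = (10.2 − 1.9)/2 = 4.15 m; q_3 = 0.67 × 1.12 × 4.15 = 3.114 m³/s
w_4 = (12.8 − 5.9)/2 = 3.45 m; q_4 = 0.70 × 1.04 × 3.45 = 2.512 m³/s
w_5 = (17.1 − 10.2)/2 = 3.45 m; q_5 = 0.56 × 1.12 × 3.45 = 2.164 m³/s
w_6 = (21.6 − 12.8)/2 = 4.4 m; q_6 = 0.76 × 1.24 × 4.4 = 4.147 m³/s
w_7 = (24.5 − 17.1)/2 = 3.7 m; q_7 = 0.51 × 0.72 × 3.7 = 1.359 m³/s
w_8 = (26.4 − 21.6)/2 = 2.4 m; q_8 = 0.51 × 0.66 × 2.4 = 0.8078 m³/s
w_9 = (26.4 − 24.5)/2 = 0.95 m; q_9 = 0.36 × 0.26 × 0.95 = 0.08892 m³/s
Q = Σ qᵢ = 14.83 m³/s
= 14.83 × 1000 = 14830 L/s

14800 L/s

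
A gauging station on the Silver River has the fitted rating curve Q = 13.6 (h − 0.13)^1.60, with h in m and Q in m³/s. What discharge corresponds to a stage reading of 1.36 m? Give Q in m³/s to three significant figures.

Q = 13.6 × (1.36 − 0.13)^1.60 = 13.6 × 1.23^1.60 = 18.94 m³/s

18.9 m³/s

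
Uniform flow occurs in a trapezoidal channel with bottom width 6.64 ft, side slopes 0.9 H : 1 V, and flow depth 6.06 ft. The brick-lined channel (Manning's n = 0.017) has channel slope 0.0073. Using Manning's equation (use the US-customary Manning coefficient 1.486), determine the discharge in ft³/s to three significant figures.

A = (b + z·y)·y = (6.64 + 0.9×6.06)×6.06 = 73.29 ft²
P = b + 2y√(1+z²) = 6.64 + 2×6.06×√(1+0.9²) = 22.95 ft
R = A/P = 73.29/22.95 = 3.194 ft
Q = (1.486/n)·A·R^(2/3)·S^(1/2) = (1.486/0.017) × 73.29 × 3.194^(2/3) × 0.0073^(1/2) = 1187 ft³/s

1190 ft³/s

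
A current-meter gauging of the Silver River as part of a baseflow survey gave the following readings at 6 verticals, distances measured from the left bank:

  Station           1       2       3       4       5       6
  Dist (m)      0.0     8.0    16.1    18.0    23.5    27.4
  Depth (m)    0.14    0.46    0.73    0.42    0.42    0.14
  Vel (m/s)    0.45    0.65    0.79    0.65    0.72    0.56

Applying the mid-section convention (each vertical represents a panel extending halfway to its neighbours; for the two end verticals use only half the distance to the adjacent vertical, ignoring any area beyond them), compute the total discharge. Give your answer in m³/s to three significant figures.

w_1 = (8.0 − 0.0)/2 = 4 m; q_1 = 0.45 × 0.14 × 4 = 0.2520 m³/s
w_2 = (16.1 − 0.0)/2 = 8.05 m; q_2 = 0.65 × 0.46 × 8.05 = 2.407 m³/s
w_3 = (18.0 − 8.0)/2 = 5 m; q_3 = 0.79 × 0.73 × 5 = 2.884 m³/s
w_4 = (23.5 − 16.1)/2 = 3.7 m; q_4 = 0.65 × 0.42 × 3.7 = 1.010 m³/s
w_5 = (27.4 − 18.0)/2 = 4.7 m; q_5 = 0.72 × 0.42 × 4.7 = 1.421 m³/s
w_6 = (27.4 − 23.5)/2 = 1.95 m; q_6 = 0.56 × 0.14 × 1.95 = 0.1529 m³/s
Q = Σ qᵢ = 8.127 m³/s

8.13 m³/s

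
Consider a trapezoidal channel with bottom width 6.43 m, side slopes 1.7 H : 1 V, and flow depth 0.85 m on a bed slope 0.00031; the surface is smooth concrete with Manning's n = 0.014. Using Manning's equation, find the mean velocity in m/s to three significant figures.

0.977 m/s

A = (b + z·y)·y = (6.43 + 1.7×0.85)×0.85 = 6.694 m²
P = b + 2y√(1+z²) = 6.43 + 2×0.85×√(1+1.7²) = 9.783 m
R = A/P = 6.694/9.783 = 0.6842 m
Q = (1/n)·A·R^(2/3)·S^(1/2) = (1/0.014) × 6.694 × 0.6842^(2/3) × 0.00031^(1/2) = 6.537 m³/s
V = Q/A = 6.537/6.694 = 0.9765 m/s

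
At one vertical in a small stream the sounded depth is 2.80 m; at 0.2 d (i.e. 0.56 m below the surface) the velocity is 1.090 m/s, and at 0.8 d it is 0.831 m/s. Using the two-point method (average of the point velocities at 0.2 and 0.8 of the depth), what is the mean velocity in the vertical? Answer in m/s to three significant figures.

0.961 m/s

v̄ = (1.090 + 0.831) / 2 = 0.9605 m/s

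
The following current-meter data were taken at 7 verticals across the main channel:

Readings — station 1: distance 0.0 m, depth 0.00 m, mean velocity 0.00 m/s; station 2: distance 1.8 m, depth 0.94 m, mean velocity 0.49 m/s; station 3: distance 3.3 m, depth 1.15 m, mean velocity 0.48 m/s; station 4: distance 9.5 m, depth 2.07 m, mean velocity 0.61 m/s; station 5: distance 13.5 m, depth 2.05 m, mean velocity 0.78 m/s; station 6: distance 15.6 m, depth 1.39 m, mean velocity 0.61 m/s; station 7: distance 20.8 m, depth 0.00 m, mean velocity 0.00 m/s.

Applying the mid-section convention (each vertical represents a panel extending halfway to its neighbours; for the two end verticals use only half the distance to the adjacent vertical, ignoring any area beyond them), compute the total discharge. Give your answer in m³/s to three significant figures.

w_2 = (3.3 − 0.0)/2 = 1.65 m; q_2 = 0.49 × 0.94 × 1.65 = 0.7600 m³/s
w_3 = (9.5 − 1.8)/2 = 3.85 m; q_3 = 0.48 × 1.15 × 3.85 = 2.125 m³/s
w_4 = (13.5 − 3.3)/2 = 5.1 m; q_4 = 0.61 × 2.07 × 5.1 = 6.440 m³/s
w_5 = (15.6 − 9.5)/2 = 3.05 m; q_5 = 0.78 × 2.05 × 3.05 = 4.877 m³/s
w_6 = (20.8 − 13.5)/2 = 3.65 m; q_6 = 0.61 × 1.39 × 3.65 = 3.095 m³/s
Stations 1, 7 contribute zero (depth or velocity is 0).
Q = Σ qᵢ = 17.30 m³/s

17.3 m³/s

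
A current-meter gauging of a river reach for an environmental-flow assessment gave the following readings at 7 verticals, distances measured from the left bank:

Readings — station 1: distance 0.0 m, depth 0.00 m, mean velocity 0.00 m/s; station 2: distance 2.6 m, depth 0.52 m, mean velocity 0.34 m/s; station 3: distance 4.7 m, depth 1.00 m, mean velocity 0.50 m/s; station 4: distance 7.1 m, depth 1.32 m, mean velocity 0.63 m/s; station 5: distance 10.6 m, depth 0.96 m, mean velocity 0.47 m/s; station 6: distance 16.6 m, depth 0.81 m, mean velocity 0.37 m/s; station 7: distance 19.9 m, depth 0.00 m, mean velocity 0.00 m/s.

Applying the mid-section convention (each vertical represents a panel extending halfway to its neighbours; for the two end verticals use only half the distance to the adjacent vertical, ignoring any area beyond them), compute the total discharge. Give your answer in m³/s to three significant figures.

7.53 m³/s

w_2 = (4.7 − 0.0)/2 = 2.35 m; q_2 = 0.34 × 0.52 × 2.35 = 0.4155 m³/s
w_3 = (7.1 − 2.6)/2 = 2.25 m; q_3 = 0.50 × 1.00 × 2.25 = 1.125 m³/s
w_4 = (10.6 − 4.7)/2 = 2.95 m; q_4 = 0.63 × 1.32 × 2.95 = 2.453 m³/s
w_5 = (16.6 − 7.1)/2 = 4.75 m; q_5 = 0.47 × 0.96 × 4.75 = 2.143 m³/s
w_6 = (19.9 − 10.6)/2 = 4.65 m; q_6 = 0.37 × 0.81 × 4.65 = 1.394 m³/s
Stations 1, 7 contribute zero (depth or velocity is 0).
Q = Σ qᵢ = 7.531 m³/s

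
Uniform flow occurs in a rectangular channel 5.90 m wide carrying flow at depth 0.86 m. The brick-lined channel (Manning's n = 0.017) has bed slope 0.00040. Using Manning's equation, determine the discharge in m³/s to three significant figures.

A = b·y = 5.90 × 0.86 = 5.074 m²
P = b + 2y = 5.90 + 2×0.86 = 7.620 m
R = A/P = 5.074/7.620 = 0.6659 m
Q = (1/n)·A·R^(2/3)·S^(1/2) = (1/0.017) × 5.074 × 0.6659^(2/3) × 0.00040^(1/2) = 4.552 m³/s

4.55 m³/s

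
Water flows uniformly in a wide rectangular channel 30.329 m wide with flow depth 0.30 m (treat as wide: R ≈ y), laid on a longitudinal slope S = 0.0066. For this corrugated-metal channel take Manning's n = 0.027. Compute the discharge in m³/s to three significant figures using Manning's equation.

12.3 m³/s

A = b·y = 30.329 × 0.30 = 9.099 m²
Wide channel: R ≈ y = 0.30 m
Q = (1/n)·A·R^(2/3)·S^(1/2) = (1/0.027) × 9.099 × 0.3000^(2/3) × 0.0066^(1/2) = 12.27 m³/s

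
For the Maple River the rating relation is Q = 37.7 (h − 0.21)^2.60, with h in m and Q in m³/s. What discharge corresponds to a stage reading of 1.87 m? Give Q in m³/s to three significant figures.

Q = 37.7 × (1.87 − 0.21)^2.60 = 37.7 × 1.66^2.60 = 140.8 m³/s

141 m³/s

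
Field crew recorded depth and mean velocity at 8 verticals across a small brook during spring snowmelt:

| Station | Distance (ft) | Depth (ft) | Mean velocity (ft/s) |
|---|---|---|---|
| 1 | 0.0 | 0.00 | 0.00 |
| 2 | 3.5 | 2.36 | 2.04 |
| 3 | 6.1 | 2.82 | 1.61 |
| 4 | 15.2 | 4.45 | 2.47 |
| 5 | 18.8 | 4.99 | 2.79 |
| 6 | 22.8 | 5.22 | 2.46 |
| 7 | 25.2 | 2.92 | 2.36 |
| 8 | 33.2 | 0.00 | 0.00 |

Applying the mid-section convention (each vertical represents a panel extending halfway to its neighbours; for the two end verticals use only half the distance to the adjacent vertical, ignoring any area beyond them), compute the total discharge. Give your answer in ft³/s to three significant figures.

w_2 = (6.1 − 0.0)/2 = 3.05 ft; q_2 = 2.04 × 2.36 × 3.05 = 14.68 ft³/s
w_3 = (15.2 − 3.5)/2 = 5.85 ft; q_3 = 1.61 × 2.82 × 5.85 = 26.56 ft³/s
w_4 = (18.8 − 6.1)/2 = 6.35 ft; q_4 = 2.47 × 4.45 × 6.35 = 69.80 ft³/s
w_5 = (22.8 − 15.2)/2 = 3.8 ft; q_5 = 2.79 × 4.99 × 3.8 = 52.90 ft³/s
w_6 = (25.2 − 18.8)/2 = 3.2 ft; q_6 = 2.46 × 5.22 × 3.2 = 41.09 ft³/s
w_7 = (33.2 − 22.8)/2 = 5.2 ft; q_7 = 2.36 × 2.92 × 5.2 = 35.83 ft³/s
Stations 1, 8 contribute zero (depth or velocity is 0).
Q = Σ qᵢ = 240.9 ft³/s

241 ft³/s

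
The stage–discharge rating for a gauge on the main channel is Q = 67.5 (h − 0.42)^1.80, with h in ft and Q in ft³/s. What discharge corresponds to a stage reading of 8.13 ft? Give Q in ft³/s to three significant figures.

Q = 67.5 × (8.13 − 0.42)^1.80 = 67.5 × 7.71^1.80 = 2667 ft³/s

2670 ft³/s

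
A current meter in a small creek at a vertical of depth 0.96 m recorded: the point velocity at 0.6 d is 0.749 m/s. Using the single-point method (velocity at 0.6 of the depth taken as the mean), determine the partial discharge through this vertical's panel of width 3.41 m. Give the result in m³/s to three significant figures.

2.45 m³/s

v̄ = v₀.₆ = 0.749 m/s
q = v̄ × d × w = 0.7490 × 0.96 × 3.41 = 2.452 m³/s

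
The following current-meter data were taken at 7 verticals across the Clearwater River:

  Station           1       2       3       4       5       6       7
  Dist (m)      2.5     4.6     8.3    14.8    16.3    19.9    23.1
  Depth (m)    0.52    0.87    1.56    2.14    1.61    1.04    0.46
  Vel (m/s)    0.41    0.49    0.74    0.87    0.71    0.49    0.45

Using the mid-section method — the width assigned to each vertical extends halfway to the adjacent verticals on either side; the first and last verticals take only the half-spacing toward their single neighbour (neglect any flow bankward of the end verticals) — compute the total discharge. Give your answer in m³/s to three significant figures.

19.8 m³/s

w_1 = (4.6 − 2.5)/2 = 1.05 m; q_1 = 0.41 × 0.52 × 1.05 = 0.2239 m³/s
w_2 = (8.3 − 2.5)/2 = 2.9 m; q_2 = 0.49 × 0.87 × 2.9 = 1.236 m³/s
w_3 = (14.8 − 4.6)/2 = 5.1 m; q_3 = 0.74 × 1.56 × 5.1 = 5.887 m³/s
w_4 = (16.3 − 8.3)/2 = 4 m; q_4 = 0.87 × 2.14 × 4 = 7.447 m³/s
w_5 = (19.9 − 14.8)/2 = 2.55 m; q_5 = 0.71 × 1.61 × 2.55 = 2.915 m³/s
w_6 = (23.1 − 16.3)/2 = 3.4 m; q_6 = 0.49 × 1.04 × 3.4 = 1.733 m³/s
w_7 = (23.1 − 19.9)/2 = 1.6 m; q_7 = 0.45 × 0.46 × 1.6 = 0.3312 m³/s
Q = Σ qᵢ = 19.77 m³/s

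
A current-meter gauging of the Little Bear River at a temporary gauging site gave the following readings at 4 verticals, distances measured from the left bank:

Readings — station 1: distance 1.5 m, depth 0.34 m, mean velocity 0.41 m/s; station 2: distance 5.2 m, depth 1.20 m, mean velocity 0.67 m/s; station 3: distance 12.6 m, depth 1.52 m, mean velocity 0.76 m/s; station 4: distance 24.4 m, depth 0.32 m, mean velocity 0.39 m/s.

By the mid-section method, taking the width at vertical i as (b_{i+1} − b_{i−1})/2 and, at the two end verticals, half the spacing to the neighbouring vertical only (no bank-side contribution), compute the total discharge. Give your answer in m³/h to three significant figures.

59600 m³/h

w_1 = (5.2 − 1.5)/2 = 1.85 m; q_1 = 0.41 × 0.34 × 1.85 = 0.2579 m³/s
w_2 = (12.6 − 1.5)/2 = 5.55 m; q_2 = 0.67 × 1.20 × 5.55 = 4.462 m³/s
w_3 = (24.4 − 5.2)/2 = 9.6 m; q_3 = 0.76 × 1.52 × 9.6 = 11.09 m³/s
w_4 = (24.4 − 12.6)/2 = 5.9 m; q_4 = 0.39 × 0.32 × 5.9 = 0.7363 m³/s
Q = Σ qᵢ = 16.55 m³/s
= 16.55 × 3600 = 59570 m³/h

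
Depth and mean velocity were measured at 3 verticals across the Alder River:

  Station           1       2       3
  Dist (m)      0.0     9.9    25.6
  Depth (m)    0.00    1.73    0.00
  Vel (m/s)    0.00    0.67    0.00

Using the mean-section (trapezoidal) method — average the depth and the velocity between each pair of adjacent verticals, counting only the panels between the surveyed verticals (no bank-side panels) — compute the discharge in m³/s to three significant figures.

7.42 m³/s

Panel 1-2: Δb = 9.9 m, d̄ = (0.00+1.73)/2 = 0.865, v̄ = (0.00+0.67)/2 = 0.335 → q = 9.9×0.865×0.335 = 2.869 m³/s
Panel 2-3: Δb = 15.7 m, d̄ = (1.73+0.00)/2 = 0.865, v̄ = (0.67+0.00)/2 = 0.335 → q = 15.7×0.865×0.335 = 4.549 m³/s
Q = Σ q = 7.418 m³/s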